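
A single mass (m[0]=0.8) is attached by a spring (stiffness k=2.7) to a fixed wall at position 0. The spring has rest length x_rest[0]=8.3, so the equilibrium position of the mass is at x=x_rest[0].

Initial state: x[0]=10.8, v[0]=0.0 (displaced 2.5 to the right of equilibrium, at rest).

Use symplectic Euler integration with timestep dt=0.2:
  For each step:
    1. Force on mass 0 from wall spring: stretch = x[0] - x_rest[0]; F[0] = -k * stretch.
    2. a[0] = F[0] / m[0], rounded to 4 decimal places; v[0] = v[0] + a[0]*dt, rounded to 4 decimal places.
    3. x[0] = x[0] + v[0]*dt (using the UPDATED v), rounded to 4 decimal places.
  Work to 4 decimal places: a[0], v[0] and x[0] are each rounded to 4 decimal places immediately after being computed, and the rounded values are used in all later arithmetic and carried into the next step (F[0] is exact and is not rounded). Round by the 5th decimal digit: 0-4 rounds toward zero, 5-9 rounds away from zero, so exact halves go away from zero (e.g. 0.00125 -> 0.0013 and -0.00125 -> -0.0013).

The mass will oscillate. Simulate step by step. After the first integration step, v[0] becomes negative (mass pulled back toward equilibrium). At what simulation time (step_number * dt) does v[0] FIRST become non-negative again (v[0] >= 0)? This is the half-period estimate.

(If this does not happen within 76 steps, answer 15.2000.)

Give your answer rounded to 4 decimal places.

Step 0: x=[10.8000] v=[0.0000]
Step 1: x=[10.4625] v=[-1.6875]
Step 2: x=[9.8331] v=[-3.1472]
Step 3: x=[8.9967] v=[-4.1820]
Step 4: x=[8.0662] v=[-4.6523]
Step 5: x=[7.1673] v=[-4.4945]
Step 6: x=[6.4213] v=[-3.7299]
Step 7: x=[5.9289] v=[-2.4618]
Step 8: x=[5.7566] v=[-0.8613]
Step 9: x=[5.9277] v=[0.8555]
First v>=0 after going negative at step 9, time=1.8000

Answer: 1.8000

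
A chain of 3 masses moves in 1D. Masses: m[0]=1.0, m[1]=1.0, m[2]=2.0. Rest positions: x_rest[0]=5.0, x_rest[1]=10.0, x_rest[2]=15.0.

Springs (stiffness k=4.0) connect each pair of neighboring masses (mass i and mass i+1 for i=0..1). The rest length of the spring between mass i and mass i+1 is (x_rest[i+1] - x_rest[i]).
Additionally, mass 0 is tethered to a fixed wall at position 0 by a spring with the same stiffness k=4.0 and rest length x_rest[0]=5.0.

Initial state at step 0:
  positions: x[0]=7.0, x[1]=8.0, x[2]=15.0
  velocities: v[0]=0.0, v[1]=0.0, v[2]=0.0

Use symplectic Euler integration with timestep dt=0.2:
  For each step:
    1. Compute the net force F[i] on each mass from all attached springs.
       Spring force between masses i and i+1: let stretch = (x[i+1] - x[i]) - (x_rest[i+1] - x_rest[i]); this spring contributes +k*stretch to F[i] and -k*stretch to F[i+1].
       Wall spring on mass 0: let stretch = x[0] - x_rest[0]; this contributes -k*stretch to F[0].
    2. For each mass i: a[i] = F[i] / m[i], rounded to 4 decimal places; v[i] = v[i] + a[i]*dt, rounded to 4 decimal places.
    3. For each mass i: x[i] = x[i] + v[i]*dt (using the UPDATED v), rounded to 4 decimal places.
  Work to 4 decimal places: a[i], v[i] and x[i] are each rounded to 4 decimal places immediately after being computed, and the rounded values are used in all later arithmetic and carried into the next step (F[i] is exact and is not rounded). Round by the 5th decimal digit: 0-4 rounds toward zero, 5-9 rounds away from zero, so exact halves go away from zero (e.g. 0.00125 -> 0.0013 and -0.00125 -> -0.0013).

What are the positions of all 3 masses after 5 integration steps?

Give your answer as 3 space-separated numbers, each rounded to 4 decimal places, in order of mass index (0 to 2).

Answer: 3.3649 11.1676 14.6428

Derivation:
Step 0: x=[7.0000 8.0000 15.0000] v=[0.0000 0.0000 0.0000]
Step 1: x=[6.0400 8.9600 14.8400] v=[-4.8000 4.8000 -0.8000]
Step 2: x=[4.5808 10.3936 14.6096] v=[-7.2960 7.1680 -1.1520]
Step 3: x=[3.3187 11.5717 14.4419] v=[-6.3104 5.8906 -0.8384]
Step 4: x=[2.8461 11.8886 14.4446] v=[-2.3630 1.5844 0.0135]
Step 5: x=[3.3649 11.1676 14.6428] v=[2.5941 -3.6048 0.9911]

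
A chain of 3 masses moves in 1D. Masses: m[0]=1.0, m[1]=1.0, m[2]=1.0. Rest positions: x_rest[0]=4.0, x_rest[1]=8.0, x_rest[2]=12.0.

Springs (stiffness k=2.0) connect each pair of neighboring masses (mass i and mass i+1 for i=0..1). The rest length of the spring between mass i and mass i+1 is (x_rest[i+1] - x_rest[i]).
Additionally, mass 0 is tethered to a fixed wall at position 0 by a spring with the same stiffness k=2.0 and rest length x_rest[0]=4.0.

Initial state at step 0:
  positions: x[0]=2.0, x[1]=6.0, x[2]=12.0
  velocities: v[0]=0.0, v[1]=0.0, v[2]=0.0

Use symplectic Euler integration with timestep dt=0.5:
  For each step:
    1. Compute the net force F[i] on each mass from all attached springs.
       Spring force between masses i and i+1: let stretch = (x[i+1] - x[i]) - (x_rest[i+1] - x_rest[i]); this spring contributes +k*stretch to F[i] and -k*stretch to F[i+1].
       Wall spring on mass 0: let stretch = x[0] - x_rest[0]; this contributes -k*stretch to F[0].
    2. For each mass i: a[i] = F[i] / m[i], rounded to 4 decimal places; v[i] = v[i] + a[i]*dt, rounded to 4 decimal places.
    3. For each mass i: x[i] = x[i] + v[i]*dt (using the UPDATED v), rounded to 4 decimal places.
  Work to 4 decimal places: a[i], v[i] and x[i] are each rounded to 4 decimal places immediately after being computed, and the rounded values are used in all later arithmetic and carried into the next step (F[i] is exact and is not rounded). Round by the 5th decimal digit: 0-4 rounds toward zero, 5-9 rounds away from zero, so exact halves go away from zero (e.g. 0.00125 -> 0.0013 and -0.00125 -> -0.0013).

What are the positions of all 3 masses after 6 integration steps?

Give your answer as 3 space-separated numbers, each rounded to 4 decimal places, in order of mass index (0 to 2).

Answer: 2.4375 8.0313 13.8438

Derivation:
Step 0: x=[2.0000 6.0000 12.0000] v=[0.0000 0.0000 0.0000]
Step 1: x=[3.0000 7.0000 11.0000] v=[2.0000 2.0000 -2.0000]
Step 2: x=[4.5000 8.0000 10.0000] v=[3.0000 2.0000 -2.0000]
Step 3: x=[5.5000 8.2500 10.0000] v=[2.0000 0.5000 0.0000]
Step 4: x=[5.1250 8.0000 11.1250] v=[-0.7500 -0.5000 2.2500]
Step 5: x=[3.6250 7.8750 12.6875] v=[-3.0000 -0.2500 3.1250]
Step 6: x=[2.4375 8.0313 13.8438] v=[-2.3750 0.3125 2.3125]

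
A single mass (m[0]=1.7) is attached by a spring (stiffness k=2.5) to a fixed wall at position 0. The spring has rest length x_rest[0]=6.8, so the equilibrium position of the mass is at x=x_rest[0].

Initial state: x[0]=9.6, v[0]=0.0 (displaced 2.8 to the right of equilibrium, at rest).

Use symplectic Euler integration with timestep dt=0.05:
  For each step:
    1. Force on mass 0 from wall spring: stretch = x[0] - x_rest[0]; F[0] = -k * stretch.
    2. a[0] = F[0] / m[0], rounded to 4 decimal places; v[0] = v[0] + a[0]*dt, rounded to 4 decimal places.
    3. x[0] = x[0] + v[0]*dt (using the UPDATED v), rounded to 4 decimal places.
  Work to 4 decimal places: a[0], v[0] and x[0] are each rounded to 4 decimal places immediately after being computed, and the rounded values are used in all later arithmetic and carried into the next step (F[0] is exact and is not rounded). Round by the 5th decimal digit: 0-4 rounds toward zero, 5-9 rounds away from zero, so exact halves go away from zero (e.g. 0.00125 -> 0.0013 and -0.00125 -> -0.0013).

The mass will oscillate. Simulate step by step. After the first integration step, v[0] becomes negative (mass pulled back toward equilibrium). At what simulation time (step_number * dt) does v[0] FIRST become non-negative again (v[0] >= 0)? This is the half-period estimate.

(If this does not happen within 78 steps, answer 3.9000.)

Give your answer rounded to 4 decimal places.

Answer: 2.6000

Derivation:
Step 0: x=[9.6000] v=[0.0000]
Step 1: x=[9.5897] v=[-0.2059]
Step 2: x=[9.5692] v=[-0.4110]
Step 3: x=[9.5385] v=[-0.6146]
Step 4: x=[9.4977] v=[-0.8160]
Step 5: x=[9.4470] v=[-1.0144]
Step 6: x=[9.3866] v=[-1.2090]
Step 7: x=[9.3166] v=[-1.3992]
Step 8: x=[9.2374] v=[-1.5842]
Step 9: x=[9.1492] v=[-1.7634]
Step 10: x=[9.0524] v=[-1.9361]
Step 11: x=[8.9473] v=[-2.1017]
Step 12: x=[8.8343] v=[-2.2596]
Step 13: x=[8.7138] v=[-2.4092]
Step 14: x=[8.5863] v=[-2.5499]
Step 15: x=[8.4522] v=[-2.6812]
Step 16: x=[8.3121] v=[-2.8027]
Step 17: x=[8.1664] v=[-2.9139]
Step 18: x=[8.0157] v=[-3.0144]
Step 19: x=[7.8605] v=[-3.1038]
Step 20: x=[7.7014] v=[-3.1818]
Step 21: x=[7.5390] v=[-3.2481]
Step 22: x=[7.3739] v=[-3.3024]
Step 23: x=[7.2067] v=[-3.3446]
Step 24: x=[7.0380] v=[-3.3745]
Step 25: x=[6.8684] v=[-3.3920]
Step 26: x=[6.6986] v=[-3.3970]
Step 27: x=[6.5291] v=[-3.3895]
Step 28: x=[6.3606] v=[-3.3696]
Step 29: x=[6.1937] v=[-3.3373]
Step 30: x=[6.0291] v=[-3.2927]
Step 31: x=[5.8673] v=[-3.2360]
Step 32: x=[5.7089] v=[-3.1674]
Step 33: x=[5.5545] v=[-3.0872]
Step 34: x=[5.4047] v=[-2.9956]
Step 35: x=[5.2601] v=[-2.8930]
Step 36: x=[5.1211] v=[-2.7798]
Step 37: x=[4.9883] v=[-2.6564]
Step 38: x=[4.8621] v=[-2.5232]
Step 39: x=[4.7431] v=[-2.3807]
Step 40: x=[4.6316] v=[-2.2295]
Step 41: x=[4.5281] v=[-2.0701]
Step 42: x=[4.4329] v=[-1.9031]
Step 43: x=[4.3464] v=[-1.7291]
Step 44: x=[4.2690] v=[-1.5487]
Step 45: x=[4.2009] v=[-1.3626]
Step 46: x=[4.1423] v=[-1.1715]
Step 47: x=[4.0935] v=[-0.9761]
Step 48: x=[4.0546] v=[-0.7771]
Step 49: x=[4.0258] v=[-0.5752]
Step 50: x=[4.0072] v=[-0.3712]
Step 51: x=[3.9989] v=[-0.1658]
Step 52: x=[4.0009] v=[0.0402]
First v>=0 after going negative at step 52, time=2.6000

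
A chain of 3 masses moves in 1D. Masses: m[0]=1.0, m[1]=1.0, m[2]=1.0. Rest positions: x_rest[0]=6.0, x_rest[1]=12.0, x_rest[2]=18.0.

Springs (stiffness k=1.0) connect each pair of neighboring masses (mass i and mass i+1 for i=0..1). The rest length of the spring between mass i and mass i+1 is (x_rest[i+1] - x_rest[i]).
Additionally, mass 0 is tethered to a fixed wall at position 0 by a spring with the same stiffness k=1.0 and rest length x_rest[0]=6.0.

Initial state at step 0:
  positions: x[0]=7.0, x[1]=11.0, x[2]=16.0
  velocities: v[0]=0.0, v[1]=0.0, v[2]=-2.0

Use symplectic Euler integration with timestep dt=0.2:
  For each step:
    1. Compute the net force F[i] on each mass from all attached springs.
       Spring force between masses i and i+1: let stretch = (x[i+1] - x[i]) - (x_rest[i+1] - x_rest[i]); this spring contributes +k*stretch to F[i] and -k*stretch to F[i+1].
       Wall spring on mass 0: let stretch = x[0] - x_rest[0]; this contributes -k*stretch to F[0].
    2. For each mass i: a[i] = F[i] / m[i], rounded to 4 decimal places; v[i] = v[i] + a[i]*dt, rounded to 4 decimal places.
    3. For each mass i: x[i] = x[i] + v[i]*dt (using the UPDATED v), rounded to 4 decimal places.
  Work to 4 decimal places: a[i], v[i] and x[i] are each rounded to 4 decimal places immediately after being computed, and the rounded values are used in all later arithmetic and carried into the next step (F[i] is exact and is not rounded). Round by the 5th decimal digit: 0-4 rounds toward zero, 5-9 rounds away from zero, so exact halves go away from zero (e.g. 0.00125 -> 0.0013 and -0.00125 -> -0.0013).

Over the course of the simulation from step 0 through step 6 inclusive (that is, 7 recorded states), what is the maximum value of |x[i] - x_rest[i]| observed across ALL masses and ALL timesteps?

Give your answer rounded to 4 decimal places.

Step 0: x=[7.0000 11.0000 16.0000] v=[0.0000 0.0000 -2.0000]
Step 1: x=[6.8800 11.0400 15.6400] v=[-0.6000 0.2000 -1.8000]
Step 2: x=[6.6512 11.0976 15.3360] v=[-1.1440 0.2880 -1.5200]
Step 3: x=[6.3342 11.1469 15.1025] v=[-1.5850 0.2464 -1.1677]
Step 4: x=[5.9563 11.1619 14.9507] v=[-1.8893 0.0750 -0.7588]
Step 5: x=[5.5484 11.1202 14.8874] v=[-2.0394 -0.2084 -0.3166]
Step 6: x=[5.1415 11.0063 14.9134] v=[-2.0347 -0.5693 0.1300]
Max displacement = 3.1126

Answer: 3.1126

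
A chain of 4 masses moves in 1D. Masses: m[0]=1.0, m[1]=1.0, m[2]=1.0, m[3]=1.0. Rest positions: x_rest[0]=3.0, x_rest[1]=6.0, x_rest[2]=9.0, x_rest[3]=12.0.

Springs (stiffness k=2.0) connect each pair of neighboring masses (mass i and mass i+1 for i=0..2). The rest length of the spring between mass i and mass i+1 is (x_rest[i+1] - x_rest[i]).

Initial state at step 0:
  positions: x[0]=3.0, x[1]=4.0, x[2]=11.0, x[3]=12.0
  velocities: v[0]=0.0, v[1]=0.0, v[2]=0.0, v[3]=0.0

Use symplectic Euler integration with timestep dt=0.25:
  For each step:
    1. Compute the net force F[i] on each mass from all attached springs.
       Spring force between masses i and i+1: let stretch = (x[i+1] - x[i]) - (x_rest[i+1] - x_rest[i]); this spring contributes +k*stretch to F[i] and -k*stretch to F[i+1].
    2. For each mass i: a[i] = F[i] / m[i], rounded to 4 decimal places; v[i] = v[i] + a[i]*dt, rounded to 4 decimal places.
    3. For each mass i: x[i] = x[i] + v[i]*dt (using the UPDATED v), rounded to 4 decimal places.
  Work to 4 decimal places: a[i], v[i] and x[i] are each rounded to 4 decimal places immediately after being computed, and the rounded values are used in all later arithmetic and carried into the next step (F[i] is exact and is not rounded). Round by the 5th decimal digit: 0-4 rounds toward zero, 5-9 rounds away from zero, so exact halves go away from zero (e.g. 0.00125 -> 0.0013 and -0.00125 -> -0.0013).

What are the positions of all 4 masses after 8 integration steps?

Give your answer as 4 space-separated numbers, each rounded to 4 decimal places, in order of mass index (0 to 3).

Answer: 4.0854 4.7354 10.2647 10.9147

Derivation:
Step 0: x=[3.0000 4.0000 11.0000 12.0000] v=[0.0000 0.0000 0.0000 0.0000]
Step 1: x=[2.7500 4.7500 10.2500 12.2500] v=[-1.0000 3.0000 -3.0000 1.0000]
Step 2: x=[2.3750 5.9375 9.0625 12.6250] v=[-1.5000 4.7500 -4.7500 1.5000]
Step 3: x=[2.0703 7.0703 7.9297 12.9297] v=[-1.2188 4.5313 -4.5313 1.2188]
Step 4: x=[2.0156 7.6856 7.3145 12.9844] v=[-0.2188 2.4610 -2.4610 0.2188]
Step 5: x=[2.2947 7.5457 7.4544 12.7054] v=[1.1162 -0.5596 0.5595 -1.1162]
Step 6: x=[2.8551 6.7380 8.2621 12.1450] v=[2.2417 -3.2308 3.2307 -2.2417]
Step 7: x=[3.5259 5.6355 9.3646 11.4742] v=[2.6832 -4.4102 4.4101 -2.6832]
Step 8: x=[4.0854 4.7354 10.2647 10.9147] v=[2.2380 -3.6005 3.6004 -2.2380]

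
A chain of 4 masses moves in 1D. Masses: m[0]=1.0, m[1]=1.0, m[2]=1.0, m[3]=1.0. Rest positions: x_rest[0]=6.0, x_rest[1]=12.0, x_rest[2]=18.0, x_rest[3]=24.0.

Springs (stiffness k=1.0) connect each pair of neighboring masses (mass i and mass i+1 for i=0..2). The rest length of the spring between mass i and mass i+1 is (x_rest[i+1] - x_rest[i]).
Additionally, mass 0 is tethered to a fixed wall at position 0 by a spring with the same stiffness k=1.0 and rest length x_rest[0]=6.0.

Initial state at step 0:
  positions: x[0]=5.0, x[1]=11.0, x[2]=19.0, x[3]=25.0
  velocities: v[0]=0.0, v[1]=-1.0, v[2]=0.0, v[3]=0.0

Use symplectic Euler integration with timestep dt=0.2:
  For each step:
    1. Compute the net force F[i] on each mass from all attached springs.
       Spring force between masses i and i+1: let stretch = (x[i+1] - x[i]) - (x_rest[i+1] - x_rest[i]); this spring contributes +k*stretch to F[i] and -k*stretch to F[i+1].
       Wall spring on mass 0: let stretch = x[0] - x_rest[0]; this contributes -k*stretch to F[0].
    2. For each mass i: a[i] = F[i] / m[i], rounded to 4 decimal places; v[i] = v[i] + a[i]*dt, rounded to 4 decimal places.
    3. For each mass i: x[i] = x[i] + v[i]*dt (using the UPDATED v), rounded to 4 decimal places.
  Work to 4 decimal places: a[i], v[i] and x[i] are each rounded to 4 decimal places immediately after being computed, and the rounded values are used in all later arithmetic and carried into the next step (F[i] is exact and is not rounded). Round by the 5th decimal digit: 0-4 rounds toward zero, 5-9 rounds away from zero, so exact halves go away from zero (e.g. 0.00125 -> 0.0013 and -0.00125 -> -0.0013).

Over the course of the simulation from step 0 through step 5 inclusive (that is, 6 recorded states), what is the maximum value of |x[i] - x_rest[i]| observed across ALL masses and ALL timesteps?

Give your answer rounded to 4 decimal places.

Answer: 1.1520

Derivation:
Step 0: x=[5.0000 11.0000 19.0000 25.0000] v=[0.0000 -1.0000 0.0000 0.0000]
Step 1: x=[5.0400 10.8800 18.9200 25.0000] v=[0.2000 -0.6000 -0.4000 0.0000]
Step 2: x=[5.1120 10.8480 18.7616 24.9968] v=[0.3600 -0.1600 -0.7920 -0.0160]
Step 3: x=[5.2090 10.9031 18.5361 24.9842] v=[0.4848 0.2755 -1.1277 -0.0630]
Step 4: x=[5.3254 11.0358 18.2632 24.9537] v=[0.5818 0.6633 -1.3647 -0.1526]
Step 5: x=[5.4572 11.2291 17.9688 24.8956] v=[0.6588 0.9667 -1.4721 -0.2907]
Max displacement = 1.1520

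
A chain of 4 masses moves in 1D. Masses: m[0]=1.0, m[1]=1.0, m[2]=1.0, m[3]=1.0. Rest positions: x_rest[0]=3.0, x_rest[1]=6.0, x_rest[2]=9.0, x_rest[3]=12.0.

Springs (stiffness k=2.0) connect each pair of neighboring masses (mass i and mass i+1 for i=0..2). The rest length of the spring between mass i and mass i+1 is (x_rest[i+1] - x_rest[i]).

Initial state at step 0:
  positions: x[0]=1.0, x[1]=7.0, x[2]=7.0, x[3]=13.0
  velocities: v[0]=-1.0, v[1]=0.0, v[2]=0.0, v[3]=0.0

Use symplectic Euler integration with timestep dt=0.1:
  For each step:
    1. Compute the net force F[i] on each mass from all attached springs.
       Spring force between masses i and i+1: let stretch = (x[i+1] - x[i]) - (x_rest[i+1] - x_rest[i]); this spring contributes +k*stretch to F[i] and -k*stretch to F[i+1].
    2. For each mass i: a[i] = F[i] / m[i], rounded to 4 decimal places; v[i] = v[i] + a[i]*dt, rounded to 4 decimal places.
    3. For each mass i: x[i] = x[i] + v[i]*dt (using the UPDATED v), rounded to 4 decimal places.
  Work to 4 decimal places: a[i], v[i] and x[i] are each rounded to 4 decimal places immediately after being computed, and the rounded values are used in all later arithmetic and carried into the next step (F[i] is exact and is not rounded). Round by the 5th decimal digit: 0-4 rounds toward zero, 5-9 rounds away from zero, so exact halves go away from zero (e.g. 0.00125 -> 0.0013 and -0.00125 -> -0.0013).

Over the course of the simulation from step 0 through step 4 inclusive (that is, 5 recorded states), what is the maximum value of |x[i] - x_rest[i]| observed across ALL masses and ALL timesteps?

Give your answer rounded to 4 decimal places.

Step 0: x=[1.0000 7.0000 7.0000 13.0000] v=[-1.0000 0.0000 0.0000 0.0000]
Step 1: x=[0.9600 6.8800 7.1200 12.9400] v=[-0.4000 -1.2000 1.2000 -0.6000]
Step 2: x=[0.9784 6.6464 7.3516 12.8236] v=[0.1840 -2.3360 2.3160 -1.1640]
Step 3: x=[1.0502 6.3135 7.6785 12.6578] v=[0.7176 -3.3286 3.2694 -1.6584]
Step 4: x=[1.1672 5.9027 8.0777 12.4524] v=[1.1703 -4.1083 3.9923 -2.0543]
Max displacement = 2.0400

Answer: 2.0400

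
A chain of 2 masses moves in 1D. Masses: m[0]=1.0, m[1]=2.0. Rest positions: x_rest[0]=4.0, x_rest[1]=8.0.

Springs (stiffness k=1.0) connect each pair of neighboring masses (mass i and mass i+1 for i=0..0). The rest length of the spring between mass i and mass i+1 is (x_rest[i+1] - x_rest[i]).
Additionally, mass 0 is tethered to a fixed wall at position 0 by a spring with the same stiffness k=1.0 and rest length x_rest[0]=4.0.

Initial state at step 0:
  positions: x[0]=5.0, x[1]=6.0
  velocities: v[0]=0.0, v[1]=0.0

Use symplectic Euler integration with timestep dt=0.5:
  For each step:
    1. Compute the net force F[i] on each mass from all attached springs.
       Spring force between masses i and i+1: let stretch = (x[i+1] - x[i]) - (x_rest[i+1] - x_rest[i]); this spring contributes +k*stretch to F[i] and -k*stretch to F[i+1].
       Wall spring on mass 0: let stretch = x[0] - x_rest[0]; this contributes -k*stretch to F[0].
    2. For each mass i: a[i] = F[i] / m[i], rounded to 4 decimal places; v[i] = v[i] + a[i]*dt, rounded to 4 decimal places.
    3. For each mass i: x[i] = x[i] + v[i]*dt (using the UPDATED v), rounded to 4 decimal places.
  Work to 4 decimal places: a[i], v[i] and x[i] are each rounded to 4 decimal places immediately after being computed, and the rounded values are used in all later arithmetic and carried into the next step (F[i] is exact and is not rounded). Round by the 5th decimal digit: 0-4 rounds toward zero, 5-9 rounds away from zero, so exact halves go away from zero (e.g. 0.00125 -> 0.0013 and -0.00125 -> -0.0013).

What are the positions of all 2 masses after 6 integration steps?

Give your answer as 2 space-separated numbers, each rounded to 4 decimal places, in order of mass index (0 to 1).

Step 0: x=[5.0000 6.0000] v=[0.0000 0.0000]
Step 1: x=[4.0000 6.3750] v=[-2.0000 0.7500]
Step 2: x=[2.5938 6.9532] v=[-2.8125 1.1563]
Step 3: x=[1.6290 7.4865] v=[-1.9297 1.0665]
Step 4: x=[1.7213 7.7876] v=[0.1846 0.6021]
Step 5: x=[2.8999 7.8304] v=[2.3571 0.0855]
Step 6: x=[4.5861 7.7568] v=[3.3724 -0.1472]

Answer: 4.5861 7.7568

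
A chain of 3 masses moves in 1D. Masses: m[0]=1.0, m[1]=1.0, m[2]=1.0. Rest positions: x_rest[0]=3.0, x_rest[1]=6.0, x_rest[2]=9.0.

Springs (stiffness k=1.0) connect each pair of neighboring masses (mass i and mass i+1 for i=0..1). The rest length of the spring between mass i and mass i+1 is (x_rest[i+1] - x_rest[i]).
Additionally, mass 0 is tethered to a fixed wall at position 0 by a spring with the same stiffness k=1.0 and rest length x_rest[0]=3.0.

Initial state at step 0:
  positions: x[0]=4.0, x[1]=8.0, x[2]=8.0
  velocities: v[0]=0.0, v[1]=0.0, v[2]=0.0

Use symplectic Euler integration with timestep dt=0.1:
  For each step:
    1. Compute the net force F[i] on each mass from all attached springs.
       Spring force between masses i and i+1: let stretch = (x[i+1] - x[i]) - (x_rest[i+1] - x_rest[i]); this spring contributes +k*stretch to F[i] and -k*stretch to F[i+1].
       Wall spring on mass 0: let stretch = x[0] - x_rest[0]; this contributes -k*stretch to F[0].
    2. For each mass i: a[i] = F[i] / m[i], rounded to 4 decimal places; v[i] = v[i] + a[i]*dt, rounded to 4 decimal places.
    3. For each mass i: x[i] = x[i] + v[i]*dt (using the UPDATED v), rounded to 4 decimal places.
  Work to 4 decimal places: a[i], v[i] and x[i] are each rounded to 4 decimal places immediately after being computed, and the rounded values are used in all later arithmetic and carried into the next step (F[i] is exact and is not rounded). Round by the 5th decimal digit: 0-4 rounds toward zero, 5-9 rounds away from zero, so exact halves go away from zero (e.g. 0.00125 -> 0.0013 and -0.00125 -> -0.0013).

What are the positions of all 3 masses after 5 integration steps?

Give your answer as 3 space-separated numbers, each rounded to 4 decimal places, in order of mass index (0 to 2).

Step 0: x=[4.0000 8.0000 8.0000] v=[0.0000 0.0000 0.0000]
Step 1: x=[4.0000 7.9600 8.0300] v=[0.0000 -0.4000 0.3000]
Step 2: x=[3.9996 7.8811 8.0893] v=[-0.0040 -0.7890 0.5930]
Step 3: x=[3.9980 7.7655 8.1765] v=[-0.0158 -1.1563 0.8722]
Step 4: x=[3.9941 7.6163 8.2896] v=[-0.0389 -1.4920 1.1311]
Step 5: x=[3.9865 7.4376 8.4260] v=[-0.0761 -1.7869 1.3638]

Answer: 3.9865 7.4376 8.4260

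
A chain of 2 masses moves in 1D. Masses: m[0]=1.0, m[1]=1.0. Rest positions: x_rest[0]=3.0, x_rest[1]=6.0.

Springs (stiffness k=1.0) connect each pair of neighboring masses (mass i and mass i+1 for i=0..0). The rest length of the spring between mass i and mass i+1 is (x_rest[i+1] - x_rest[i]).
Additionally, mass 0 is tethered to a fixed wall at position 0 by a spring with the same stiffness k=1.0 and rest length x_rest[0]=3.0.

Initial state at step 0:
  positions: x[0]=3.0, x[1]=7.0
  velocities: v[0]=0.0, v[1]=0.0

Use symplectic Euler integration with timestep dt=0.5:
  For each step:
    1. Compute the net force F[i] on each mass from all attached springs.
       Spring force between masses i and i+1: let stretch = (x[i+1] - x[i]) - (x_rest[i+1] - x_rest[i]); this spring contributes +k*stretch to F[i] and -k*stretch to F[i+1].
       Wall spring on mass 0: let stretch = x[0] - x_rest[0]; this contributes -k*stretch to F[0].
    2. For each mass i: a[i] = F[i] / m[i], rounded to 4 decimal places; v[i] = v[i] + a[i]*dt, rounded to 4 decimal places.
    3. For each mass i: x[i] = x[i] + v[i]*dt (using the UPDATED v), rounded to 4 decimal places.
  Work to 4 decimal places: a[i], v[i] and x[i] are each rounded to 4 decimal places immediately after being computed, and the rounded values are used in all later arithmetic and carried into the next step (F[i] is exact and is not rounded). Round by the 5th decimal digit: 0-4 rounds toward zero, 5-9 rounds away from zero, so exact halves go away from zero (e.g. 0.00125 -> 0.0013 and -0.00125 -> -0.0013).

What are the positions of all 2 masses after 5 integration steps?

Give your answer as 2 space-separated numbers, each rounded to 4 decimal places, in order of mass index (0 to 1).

Answer: 3.0029 5.8613

Derivation:
Step 0: x=[3.0000 7.0000] v=[0.0000 0.0000]
Step 1: x=[3.2500 6.7500] v=[0.5000 -0.5000]
Step 2: x=[3.5625 6.3750] v=[0.6250 -0.7500]
Step 3: x=[3.6875 6.0469] v=[0.2500 -0.6563]
Step 4: x=[3.4805 5.8789] v=[-0.4141 -0.3360]
Step 5: x=[3.0029 5.8613] v=[-0.9552 -0.0352]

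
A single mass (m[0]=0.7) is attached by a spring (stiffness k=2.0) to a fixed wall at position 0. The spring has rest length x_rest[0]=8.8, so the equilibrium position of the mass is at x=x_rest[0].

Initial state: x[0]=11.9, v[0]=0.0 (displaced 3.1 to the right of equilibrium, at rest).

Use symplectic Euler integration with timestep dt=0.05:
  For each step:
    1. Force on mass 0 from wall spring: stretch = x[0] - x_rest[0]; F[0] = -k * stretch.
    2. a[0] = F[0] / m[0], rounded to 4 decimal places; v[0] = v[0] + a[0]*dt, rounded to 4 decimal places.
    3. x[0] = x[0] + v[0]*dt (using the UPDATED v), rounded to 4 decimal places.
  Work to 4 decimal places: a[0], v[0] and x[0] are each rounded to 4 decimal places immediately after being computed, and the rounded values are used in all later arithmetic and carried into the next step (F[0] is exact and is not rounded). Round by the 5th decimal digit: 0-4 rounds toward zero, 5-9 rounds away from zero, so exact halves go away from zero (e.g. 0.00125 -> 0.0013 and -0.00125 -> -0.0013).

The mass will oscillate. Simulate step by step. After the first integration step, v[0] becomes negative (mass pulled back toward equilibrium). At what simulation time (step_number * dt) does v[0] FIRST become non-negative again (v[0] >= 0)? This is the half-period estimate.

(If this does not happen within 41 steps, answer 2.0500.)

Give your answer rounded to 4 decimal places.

Answer: 1.9000

Derivation:
Step 0: x=[11.9000] v=[0.0000]
Step 1: x=[11.8779] v=[-0.4429]
Step 2: x=[11.8338] v=[-0.8826]
Step 3: x=[11.7680] v=[-1.3160]
Step 4: x=[11.6810] v=[-1.7400]
Step 5: x=[11.5734] v=[-2.1516]
Step 6: x=[11.4460] v=[-2.5478]
Step 7: x=[11.2997] v=[-2.9258]
Step 8: x=[11.1356] v=[-3.2829]
Step 9: x=[10.9548] v=[-3.6166]
Step 10: x=[10.7586] v=[-3.9244]
Step 11: x=[10.5484] v=[-4.2042]
Step 12: x=[10.3257] v=[-4.4540]
Step 13: x=[10.0921] v=[-4.6720]
Step 14: x=[9.8493] v=[-4.8566]
Step 15: x=[9.5990] v=[-5.0065]
Step 16: x=[9.3430] v=[-5.1206]
Step 17: x=[9.0831] v=[-5.1982]
Step 18: x=[8.8212] v=[-5.2386]
Step 19: x=[8.5591] v=[-5.2416]
Step 20: x=[8.2987] v=[-5.2072]
Step 21: x=[8.0419] v=[-5.1356]
Step 22: x=[7.7905] v=[-5.0273]
Step 23: x=[7.5463] v=[-4.8831]
Step 24: x=[7.3111] v=[-4.7040]
Step 25: x=[7.0865] v=[-4.4913]
Step 26: x=[6.8742] v=[-4.2465]
Step 27: x=[6.6756] v=[-3.9714]
Step 28: x=[6.4922] v=[-3.6679]
Step 29: x=[6.3253] v=[-3.3382]
Step 30: x=[6.1761] v=[-2.9847]
Step 31: x=[6.0456] v=[-2.6099]
Step 32: x=[5.9348] v=[-2.2164]
Step 33: x=[5.8444] v=[-1.8071]
Step 34: x=[5.7752] v=[-1.3849]
Step 35: x=[5.7276] v=[-0.9528]
Step 36: x=[5.7019] v=[-0.5139]
Step 37: x=[5.6983] v=[-0.0713]
Step 38: x=[5.7169] v=[0.3718]
First v>=0 after going negative at step 38, time=1.9000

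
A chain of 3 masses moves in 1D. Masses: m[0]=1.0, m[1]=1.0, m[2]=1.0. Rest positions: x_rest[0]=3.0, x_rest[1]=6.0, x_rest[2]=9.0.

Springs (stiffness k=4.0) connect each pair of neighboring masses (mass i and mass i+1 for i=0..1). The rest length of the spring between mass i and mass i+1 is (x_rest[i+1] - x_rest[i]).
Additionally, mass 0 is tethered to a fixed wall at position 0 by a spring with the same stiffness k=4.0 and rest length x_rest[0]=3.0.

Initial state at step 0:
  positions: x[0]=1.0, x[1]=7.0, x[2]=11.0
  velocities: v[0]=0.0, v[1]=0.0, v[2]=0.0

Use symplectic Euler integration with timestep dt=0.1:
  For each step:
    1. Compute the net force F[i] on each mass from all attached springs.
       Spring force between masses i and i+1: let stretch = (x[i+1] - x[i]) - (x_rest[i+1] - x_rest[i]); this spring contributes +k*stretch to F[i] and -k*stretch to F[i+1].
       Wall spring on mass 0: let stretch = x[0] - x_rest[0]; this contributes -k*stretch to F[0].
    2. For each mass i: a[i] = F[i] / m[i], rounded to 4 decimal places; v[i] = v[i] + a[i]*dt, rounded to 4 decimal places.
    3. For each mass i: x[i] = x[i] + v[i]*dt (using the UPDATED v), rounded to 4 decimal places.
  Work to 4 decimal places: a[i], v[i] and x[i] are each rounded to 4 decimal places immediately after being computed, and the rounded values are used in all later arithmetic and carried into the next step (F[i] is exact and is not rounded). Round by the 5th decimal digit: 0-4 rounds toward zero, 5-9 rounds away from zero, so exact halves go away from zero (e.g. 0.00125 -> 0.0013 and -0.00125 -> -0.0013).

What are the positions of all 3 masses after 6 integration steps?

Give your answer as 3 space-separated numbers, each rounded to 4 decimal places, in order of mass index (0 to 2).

Answer: 4.0177 6.0711 10.0922

Derivation:
Step 0: x=[1.0000 7.0000 11.0000] v=[0.0000 0.0000 0.0000]
Step 1: x=[1.2000 6.9200 10.9600] v=[2.0000 -0.8000 -0.4000]
Step 2: x=[1.5808 6.7728 10.8784] v=[3.8080 -1.4720 -0.8160]
Step 3: x=[2.1061 6.5821 10.7526] v=[5.2525 -1.9066 -1.2582]
Step 4: x=[2.7262 6.3792 10.5800] v=[6.2005 -2.0288 -1.7264]
Step 5: x=[3.3833 6.1982 10.3593] v=[6.5712 -1.8097 -2.2067]
Step 6: x=[4.0177 6.0711 10.0922] v=[6.3438 -1.2712 -2.6711]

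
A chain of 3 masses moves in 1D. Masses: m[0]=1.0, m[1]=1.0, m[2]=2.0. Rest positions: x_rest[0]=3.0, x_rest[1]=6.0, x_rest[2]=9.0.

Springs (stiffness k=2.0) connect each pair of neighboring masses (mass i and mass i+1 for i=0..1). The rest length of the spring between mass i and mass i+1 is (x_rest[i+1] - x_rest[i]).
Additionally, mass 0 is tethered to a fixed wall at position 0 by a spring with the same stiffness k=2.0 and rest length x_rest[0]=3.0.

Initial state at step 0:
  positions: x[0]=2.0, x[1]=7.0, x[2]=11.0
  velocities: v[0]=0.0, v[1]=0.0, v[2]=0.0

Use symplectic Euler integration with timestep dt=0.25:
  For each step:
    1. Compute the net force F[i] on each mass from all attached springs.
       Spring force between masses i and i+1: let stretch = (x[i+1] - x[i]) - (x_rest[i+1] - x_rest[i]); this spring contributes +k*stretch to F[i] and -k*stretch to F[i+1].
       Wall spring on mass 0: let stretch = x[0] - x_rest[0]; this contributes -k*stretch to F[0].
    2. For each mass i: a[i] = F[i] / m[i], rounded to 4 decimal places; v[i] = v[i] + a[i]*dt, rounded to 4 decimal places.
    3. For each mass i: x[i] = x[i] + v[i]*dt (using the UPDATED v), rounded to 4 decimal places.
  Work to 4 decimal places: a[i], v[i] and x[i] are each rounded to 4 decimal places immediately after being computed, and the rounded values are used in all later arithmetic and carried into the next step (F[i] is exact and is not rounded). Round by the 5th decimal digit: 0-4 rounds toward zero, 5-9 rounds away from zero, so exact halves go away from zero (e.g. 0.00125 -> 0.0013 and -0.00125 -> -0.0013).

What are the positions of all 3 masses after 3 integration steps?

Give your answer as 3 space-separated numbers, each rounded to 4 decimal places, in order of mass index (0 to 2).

Step 0: x=[2.0000 7.0000 11.0000] v=[0.0000 0.0000 0.0000]
Step 1: x=[2.3750 6.8750 10.9375] v=[1.5000 -0.5000 -0.2500]
Step 2: x=[3.0156 6.6953 10.8086] v=[2.5625 -0.7188 -0.5156]
Step 3: x=[3.7393 6.5698 10.6101] v=[2.8946 -0.5020 -0.7939]

Answer: 3.7393 6.5698 10.6101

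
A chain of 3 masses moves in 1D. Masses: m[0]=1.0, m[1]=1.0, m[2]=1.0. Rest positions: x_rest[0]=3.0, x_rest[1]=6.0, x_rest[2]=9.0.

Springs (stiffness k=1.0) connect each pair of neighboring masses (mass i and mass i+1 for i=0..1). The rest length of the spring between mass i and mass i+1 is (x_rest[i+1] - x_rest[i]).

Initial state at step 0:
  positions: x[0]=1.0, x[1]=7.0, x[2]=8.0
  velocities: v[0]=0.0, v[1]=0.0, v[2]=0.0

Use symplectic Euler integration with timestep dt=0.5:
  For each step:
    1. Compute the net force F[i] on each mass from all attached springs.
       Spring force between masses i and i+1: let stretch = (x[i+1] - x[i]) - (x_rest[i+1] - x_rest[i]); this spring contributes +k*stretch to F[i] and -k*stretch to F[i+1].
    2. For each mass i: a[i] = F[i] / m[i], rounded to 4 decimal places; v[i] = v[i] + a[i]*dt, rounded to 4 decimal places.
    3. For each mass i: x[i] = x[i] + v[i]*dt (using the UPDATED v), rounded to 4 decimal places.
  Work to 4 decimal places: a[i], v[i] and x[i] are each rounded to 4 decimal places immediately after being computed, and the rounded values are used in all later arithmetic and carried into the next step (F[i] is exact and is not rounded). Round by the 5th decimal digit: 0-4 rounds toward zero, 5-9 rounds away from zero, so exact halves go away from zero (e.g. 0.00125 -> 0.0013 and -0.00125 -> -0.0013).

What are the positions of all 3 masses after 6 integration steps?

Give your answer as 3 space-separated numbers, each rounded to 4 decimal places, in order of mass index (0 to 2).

Answer: 2.0167 6.9892 6.9944

Derivation:
Step 0: x=[1.0000 7.0000 8.0000] v=[0.0000 0.0000 0.0000]
Step 1: x=[1.7500 5.7500 8.5000] v=[1.5000 -2.5000 1.0000]
Step 2: x=[2.7500 4.1875 9.0625] v=[2.0000 -3.1250 1.1250]
Step 3: x=[3.3594 3.4844 9.1563] v=[1.2188 -1.4063 0.1875]
Step 4: x=[3.2501 4.1680 8.5821] v=[-0.2187 1.3672 -1.1485]
Step 5: x=[2.6202 5.7257 7.6543] v=[-1.2598 3.1153 -1.8556]
Step 6: x=[2.0167 6.9892 6.9944] v=[-1.2071 2.5269 -1.3199]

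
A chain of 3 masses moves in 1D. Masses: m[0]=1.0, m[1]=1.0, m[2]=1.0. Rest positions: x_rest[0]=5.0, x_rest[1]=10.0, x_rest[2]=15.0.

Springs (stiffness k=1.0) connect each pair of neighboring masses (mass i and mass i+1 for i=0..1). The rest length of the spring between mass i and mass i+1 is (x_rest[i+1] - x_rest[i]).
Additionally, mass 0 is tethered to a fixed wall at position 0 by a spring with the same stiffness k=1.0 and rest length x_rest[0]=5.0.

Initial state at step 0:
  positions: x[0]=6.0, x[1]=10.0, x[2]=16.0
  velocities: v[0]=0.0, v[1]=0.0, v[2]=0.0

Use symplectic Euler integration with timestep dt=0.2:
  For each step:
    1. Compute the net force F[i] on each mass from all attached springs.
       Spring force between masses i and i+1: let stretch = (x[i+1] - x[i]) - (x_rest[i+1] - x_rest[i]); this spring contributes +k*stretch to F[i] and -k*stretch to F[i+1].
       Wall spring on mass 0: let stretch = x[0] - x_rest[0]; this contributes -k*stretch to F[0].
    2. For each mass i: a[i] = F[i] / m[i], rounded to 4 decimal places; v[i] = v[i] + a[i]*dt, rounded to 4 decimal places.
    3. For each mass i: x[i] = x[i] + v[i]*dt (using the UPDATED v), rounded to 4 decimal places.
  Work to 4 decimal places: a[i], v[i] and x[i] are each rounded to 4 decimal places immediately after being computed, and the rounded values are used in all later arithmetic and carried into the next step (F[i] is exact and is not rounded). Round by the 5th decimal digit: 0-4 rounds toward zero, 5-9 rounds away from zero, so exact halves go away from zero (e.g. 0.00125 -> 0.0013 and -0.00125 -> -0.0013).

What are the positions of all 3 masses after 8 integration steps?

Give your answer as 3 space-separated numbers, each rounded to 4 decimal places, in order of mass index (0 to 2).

Answer: 4.6459 11.1199 15.3111

Derivation:
Step 0: x=[6.0000 10.0000 16.0000] v=[0.0000 0.0000 0.0000]
Step 1: x=[5.9200 10.0800 15.9600] v=[-0.4000 0.4000 -0.2000]
Step 2: x=[5.7696 10.2288 15.8848] v=[-0.7520 0.7440 -0.3760]
Step 3: x=[5.5668 10.4255 15.7834] v=[-1.0141 0.9834 -0.5072]
Step 4: x=[5.3357 10.6421 15.6676] v=[-1.1557 1.0832 -0.5788]
Step 5: x=[5.1034 10.8475 15.5508] v=[-1.1616 1.0270 -0.5839]
Step 6: x=[4.8967 11.0113 15.4459] v=[-1.0335 0.8188 -0.5246]
Step 7: x=[4.7387 11.1079 15.3636] v=[-0.7899 0.4828 -0.4115]
Step 8: x=[4.6459 11.1199 15.3111] v=[-0.4638 0.0601 -0.2626]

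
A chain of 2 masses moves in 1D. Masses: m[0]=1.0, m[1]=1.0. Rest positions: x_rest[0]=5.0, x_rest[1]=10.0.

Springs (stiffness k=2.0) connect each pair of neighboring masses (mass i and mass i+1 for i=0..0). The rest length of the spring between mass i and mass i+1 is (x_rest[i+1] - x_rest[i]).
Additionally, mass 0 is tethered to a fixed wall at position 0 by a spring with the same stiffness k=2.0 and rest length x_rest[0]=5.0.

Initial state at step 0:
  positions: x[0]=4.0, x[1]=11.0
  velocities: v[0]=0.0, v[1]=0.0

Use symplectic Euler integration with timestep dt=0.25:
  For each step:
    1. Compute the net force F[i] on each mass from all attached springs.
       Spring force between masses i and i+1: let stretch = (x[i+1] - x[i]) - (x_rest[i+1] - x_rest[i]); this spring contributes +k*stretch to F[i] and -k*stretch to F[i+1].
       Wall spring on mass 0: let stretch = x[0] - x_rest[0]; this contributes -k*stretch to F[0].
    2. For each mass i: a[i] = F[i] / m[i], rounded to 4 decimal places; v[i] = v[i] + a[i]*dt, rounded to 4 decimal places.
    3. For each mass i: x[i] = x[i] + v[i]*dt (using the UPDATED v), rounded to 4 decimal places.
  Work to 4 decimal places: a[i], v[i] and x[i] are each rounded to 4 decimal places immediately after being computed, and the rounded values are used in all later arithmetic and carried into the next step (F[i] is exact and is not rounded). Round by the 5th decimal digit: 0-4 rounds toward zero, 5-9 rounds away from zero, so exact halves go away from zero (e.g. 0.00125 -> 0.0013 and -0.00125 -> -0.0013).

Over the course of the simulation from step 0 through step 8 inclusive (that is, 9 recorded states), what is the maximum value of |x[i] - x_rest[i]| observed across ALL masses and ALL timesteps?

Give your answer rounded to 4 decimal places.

Step 0: x=[4.0000 11.0000] v=[0.0000 0.0000]
Step 1: x=[4.3750 10.7500] v=[1.5000 -1.0000]
Step 2: x=[5.0000 10.3281] v=[2.5000 -1.6875]
Step 3: x=[5.6660 9.8652] v=[2.6641 -1.8516]
Step 4: x=[6.1487 9.5024] v=[1.9307 -1.4512]
Step 5: x=[6.2820 9.3454] v=[0.5332 -0.6281]
Step 6: x=[6.0130 9.4305] v=[-1.0761 0.3402]
Step 7: x=[5.4195 9.7134] v=[-2.3739 1.1315]
Step 8: x=[4.6853 10.0846] v=[-2.9367 1.4846]
Max displacement = 1.2820

Answer: 1.2820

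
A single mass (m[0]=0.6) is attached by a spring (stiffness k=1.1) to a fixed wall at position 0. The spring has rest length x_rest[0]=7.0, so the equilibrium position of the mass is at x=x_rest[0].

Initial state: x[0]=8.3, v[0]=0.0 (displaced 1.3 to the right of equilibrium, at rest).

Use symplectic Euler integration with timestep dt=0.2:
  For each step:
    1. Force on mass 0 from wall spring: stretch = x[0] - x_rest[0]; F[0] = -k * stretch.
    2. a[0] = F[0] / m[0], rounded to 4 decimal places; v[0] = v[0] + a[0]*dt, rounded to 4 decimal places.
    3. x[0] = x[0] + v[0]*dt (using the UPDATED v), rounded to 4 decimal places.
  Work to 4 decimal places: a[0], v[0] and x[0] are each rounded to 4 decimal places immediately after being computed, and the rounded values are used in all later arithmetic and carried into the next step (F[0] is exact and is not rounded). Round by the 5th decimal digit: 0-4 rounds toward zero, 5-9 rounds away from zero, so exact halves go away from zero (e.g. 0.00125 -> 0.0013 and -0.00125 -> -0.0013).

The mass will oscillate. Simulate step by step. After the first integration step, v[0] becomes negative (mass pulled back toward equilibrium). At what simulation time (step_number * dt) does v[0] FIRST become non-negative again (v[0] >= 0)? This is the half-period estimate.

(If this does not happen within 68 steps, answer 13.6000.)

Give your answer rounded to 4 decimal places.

Answer: 2.4000

Derivation:
Step 0: x=[8.3000] v=[0.0000]
Step 1: x=[8.2047] v=[-0.4767]
Step 2: x=[8.0210] v=[-0.9184]
Step 3: x=[7.7624] v=[-1.2928]
Step 4: x=[7.4479] v=[-1.5723]
Step 5: x=[7.1006] v=[-1.7365]
Step 6: x=[6.7459] v=[-1.7734]
Step 7: x=[6.4099] v=[-1.6802]
Step 8: x=[6.1171] v=[-1.4638]
Step 9: x=[5.8891] v=[-1.1401]
Step 10: x=[5.7425] v=[-0.7328]
Step 11: x=[5.6882] v=[-0.2717]
Step 12: x=[5.7301] v=[0.2093]
First v>=0 after going negative at step 12, time=2.4000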